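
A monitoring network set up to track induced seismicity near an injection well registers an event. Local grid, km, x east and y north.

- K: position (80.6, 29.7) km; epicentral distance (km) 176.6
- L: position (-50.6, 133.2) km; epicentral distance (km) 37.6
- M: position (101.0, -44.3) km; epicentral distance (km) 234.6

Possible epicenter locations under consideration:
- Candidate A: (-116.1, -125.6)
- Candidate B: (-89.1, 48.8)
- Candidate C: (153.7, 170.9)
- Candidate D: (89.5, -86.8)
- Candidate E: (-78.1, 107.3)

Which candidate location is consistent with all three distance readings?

For each candidate, compare |candidate − station| to the reported distance:
Candidate A: residuals K 74.0, L 229.4, M 2.8 → max 229.4 km
Candidate B: residuals K 5.8, L 55.2, M 22.9 → max 55.2 km
Candidate C: residuals K 17.6, L 170.1, M 13.0 → max 170.1 km
Candidate D: residuals K 59.8, L 223.2, M 190.6 → max 223.2 km
Candidate E: residuals K 0.1, L 0.2, M 0.0 → max 0.2 km
Only Candidate E has all residuals ≈ 0.

Candidate E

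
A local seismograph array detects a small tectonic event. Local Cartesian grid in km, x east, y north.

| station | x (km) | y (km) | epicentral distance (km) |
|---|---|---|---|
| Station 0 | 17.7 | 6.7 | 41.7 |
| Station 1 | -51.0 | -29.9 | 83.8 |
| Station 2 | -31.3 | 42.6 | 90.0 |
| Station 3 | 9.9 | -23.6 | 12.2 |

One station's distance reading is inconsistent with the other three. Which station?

Station 1

Solve using three stations at a time. Using Station 0, Station 2, Station 3 (subtract circle equations pairwise → linear system) gives (x, y) ≈ (14.5, -34.9).
Distances from that point to each station vs reported:
  Station 0: calculated 41.7 vs reported 41.7 → residual 0.0 km
  Station 1: calculated 65.7 vs reported 83.8 → residual 18.1 km
  Station 2: calculated 90.0 vs reported 90.0 → residual 0.0 km
  Station 3: calculated 12.2 vs reported 12.2 → residual 0.0 km
Station 0, Station 2, Station 3 are mutually consistent (residuals ≈ 0); Station 1 is off by 18.1 km.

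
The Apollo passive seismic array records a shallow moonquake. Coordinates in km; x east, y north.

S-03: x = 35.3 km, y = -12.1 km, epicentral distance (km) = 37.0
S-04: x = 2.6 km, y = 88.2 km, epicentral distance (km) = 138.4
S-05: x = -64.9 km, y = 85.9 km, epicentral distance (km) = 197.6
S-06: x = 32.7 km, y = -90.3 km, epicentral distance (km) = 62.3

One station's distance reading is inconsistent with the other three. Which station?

S-05

Solve using three stations at a time. Using S-03, S-04, S-06 (subtract circle equations pairwise → linear system) gives (x, y) ≈ (63.4, -36.1).
Distances from that point to each station vs reported:
  S-03: calculated 37.0 vs reported 37.0 → residual 0.0 km
  S-04: calculated 138.4 vs reported 138.4 → residual 0.0 km
  S-05: calculated 177.1 vs reported 197.6 → residual 20.5 km
  S-06: calculated 62.3 vs reported 62.3 → residual 0.0 km
S-03, S-04, S-06 are mutually consistent (residuals ≈ 0); S-05 is off by 20.5 km.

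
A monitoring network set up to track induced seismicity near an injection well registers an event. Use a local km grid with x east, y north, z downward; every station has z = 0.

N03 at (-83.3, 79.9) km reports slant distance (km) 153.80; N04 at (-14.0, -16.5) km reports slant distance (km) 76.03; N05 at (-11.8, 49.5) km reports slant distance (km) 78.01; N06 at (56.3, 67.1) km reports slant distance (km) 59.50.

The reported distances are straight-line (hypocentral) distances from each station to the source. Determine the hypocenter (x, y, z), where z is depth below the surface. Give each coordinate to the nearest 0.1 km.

Each station gives a sphere (x−x_i)² + (y−y_i)² + z² = d_i² (stations at z=0).
Subtracting the N03 sphere from N04 and N05: z² cancels, leaving linear equations in x and y:
138.6 x − 192.8 y = 5019.23
143.0 x − 60.8 y = 6835.47
Solving: x ≈ 52.901, y ≈ 11.996 km (keep extra digits for the depth step; rounded: 52.9, 12.0).
Then from the N03 sphere: z² = 153.80² − (x + 83.3)² − (y − 79.9)² with x = 52.901, y = 11.996, so z ≈ 22.199 ≈ 22.2 km.

(52.9, 12.0, 22.2)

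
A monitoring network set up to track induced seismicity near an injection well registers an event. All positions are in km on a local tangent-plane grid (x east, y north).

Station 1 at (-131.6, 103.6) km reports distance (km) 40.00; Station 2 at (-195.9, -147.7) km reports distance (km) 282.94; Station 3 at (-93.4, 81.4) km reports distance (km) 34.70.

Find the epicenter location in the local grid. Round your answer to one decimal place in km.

Circle about each station: (x + 131.6)² + (y − 103.6)² = 40.00²; (x + 195.9)² + (y + 147.7)² = 282.94²; (x + 93.4)² + (y − 81.4)² = 34.70².
Subtracting pairs of circle equations eliminates x²+y² and gives linear equations (the radical axes):
-128.6 x − 502.6 y = -46314.46
76.4 x − 44.4 y = -12306.09
Solving the 2×2 system: x ≈ -93.6, y ≈ 116.1 km.
Check against Station 1 (with the unrounded x, y): √((x + 131.6)²+(y − 103.6)²) = 40.00 ≈ 40.00 km. ✓

x ≈ -93.6 km, y ≈ 116.1 km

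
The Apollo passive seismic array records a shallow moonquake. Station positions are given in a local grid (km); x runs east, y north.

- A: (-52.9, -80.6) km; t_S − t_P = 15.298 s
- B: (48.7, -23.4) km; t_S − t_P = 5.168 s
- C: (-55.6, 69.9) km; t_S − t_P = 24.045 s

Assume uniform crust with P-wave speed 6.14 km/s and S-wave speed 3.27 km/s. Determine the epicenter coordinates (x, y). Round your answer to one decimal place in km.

(52.0, -59.4)

Distance from S−P lag: d = Δt · v_P v_S / (v_P − v_S) = Δt · (6.14·3.27)/(6.14−3.27) ≈ 6.9957·Δt.
So d_A = 107.02, d_B = 36.15, d_C = 168.21 km.
Circle about each station: (x + 52.9)² + (y + 80.6)² = 107.02²; (x − 48.7)² + (y + 23.4)² = 36.15²; (x + 55.6)² + (y − 69.9)² = 168.21².
Subtracting the A equation from the B and C equations removes the quadratic terms:
203.2 x + 114.4 y = 3770.94
-5.4 x + 301.0 y = -18158.72
Solving the 2×2 system: x ≈ 52.0, y ≈ -59.4 km.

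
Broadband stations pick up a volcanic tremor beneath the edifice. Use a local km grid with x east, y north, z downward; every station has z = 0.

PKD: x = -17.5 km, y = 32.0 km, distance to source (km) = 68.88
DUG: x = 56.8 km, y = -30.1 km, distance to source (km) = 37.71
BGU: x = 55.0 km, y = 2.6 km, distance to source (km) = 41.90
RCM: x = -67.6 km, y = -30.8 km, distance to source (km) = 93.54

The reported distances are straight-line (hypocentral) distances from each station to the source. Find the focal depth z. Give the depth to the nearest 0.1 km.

z ≈ 16.0 km

Each station gives a sphere (x−x_i)² + (y−y_i)² + z² = d_i² (stations at z=0).
Subtracting the PKD sphere from DUG and BGU: z² cancels, leaving linear equations in x and y:
148.6 x − 124.2 y = 6124.41
145.0 x − 58.8 y = 4690.35
Solving: x ≈ 23.991, y ≈ -20.607 km (keep extra digits for the depth step; rounded: 24.0, -20.6).
Then from the PKD sphere: z² = 68.88² − (x + 17.5)² − (y − 32.0)² with x = 23.991, y = -20.607, so z ≈ 15.983 ≈ 16.0 km.
Check against RCM (with the unrounded solution): distance 93.53 ≈ 93.54 km. ✓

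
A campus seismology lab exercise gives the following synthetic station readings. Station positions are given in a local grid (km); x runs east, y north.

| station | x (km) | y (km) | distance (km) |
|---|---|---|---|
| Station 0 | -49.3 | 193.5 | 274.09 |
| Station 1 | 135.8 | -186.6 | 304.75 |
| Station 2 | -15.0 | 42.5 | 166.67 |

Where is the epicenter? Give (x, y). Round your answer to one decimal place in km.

x ≈ -143.2 km, y ≈ -64.0 km

Circle about each station: (x + 49.3)² + (y − 193.5)² = 274.09²; (x − 135.8)² + (y + 186.6)² = 304.75²; (x + 15.0)² + (y − 42.5)² = 166.67².
Subtracting the Station 0 equation from the Station 1 and Station 2 equations removes the quadratic terms:
370.2 x − 760.2 y = -4358.77
68.6 x − 302.0 y = 9504.95
Solving the 2×2 system: x ≈ -143.2, y ≈ -64.0 km.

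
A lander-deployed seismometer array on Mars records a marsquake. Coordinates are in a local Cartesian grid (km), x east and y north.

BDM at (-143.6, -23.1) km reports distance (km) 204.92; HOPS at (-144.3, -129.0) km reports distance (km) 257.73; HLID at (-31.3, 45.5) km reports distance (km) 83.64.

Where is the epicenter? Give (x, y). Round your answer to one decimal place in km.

Circle about each station: (x + 143.6)² + (y + 23.1)² = 204.92²; (x + 144.3)² + (y + 129.0)² = 257.73²; (x + 31.3)² + (y − 45.5)² = 83.64².
Subtracting the BDM equation from the HOPS and HLID equations removes the quadratic terms:
-1.4 x − 211.8 y = -8123.63
224.6 x + 137.2 y = 16891.93
Solving the 2×2 system: x ≈ 52.0, y ≈ 38.0 km.

x ≈ 52.0 km, y ≈ 38.0 km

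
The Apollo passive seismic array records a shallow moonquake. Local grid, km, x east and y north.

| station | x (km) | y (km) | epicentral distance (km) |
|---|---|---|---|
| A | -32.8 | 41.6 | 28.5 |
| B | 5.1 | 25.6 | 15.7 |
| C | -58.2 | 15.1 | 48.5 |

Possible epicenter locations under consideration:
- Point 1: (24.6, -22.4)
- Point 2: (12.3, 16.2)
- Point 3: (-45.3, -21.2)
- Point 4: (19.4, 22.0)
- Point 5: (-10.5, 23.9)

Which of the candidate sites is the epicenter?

Point 5

For each candidate, compare |candidate − station| to the reported distance:
Point 1: residuals A 57.5, B 36.1, C 42.4 → max 57.5 km
Point 2: residuals A 23.3, B 3.9, C 22.0 → max 23.3 km
Point 3: residuals A 35.5, B 53.1, C 10.0 → max 53.1 km
Point 4: residuals A 27.3, B 1.0, C 29.4 → max 29.4 km
Point 5: residuals A 0.0, B 0.0, C 0.0 → max 0.0 km
Only Point 5 has all residuals ≈ 0.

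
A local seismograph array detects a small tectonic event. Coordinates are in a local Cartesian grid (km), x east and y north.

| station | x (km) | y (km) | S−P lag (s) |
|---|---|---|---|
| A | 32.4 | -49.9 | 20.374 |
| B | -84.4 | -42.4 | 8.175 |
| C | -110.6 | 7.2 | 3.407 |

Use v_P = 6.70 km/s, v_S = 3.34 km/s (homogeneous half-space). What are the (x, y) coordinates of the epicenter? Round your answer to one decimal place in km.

x ≈ -88.4 km, y ≈ 11.9 km

Distance from S−P lag: d = Δt · v_P v_S / (v_P − v_S) = Δt · (6.70·3.34)/(6.70−3.34) ≈ 6.6601·Δt.
So d_A = 135.69, d_B = 54.45, d_C = 22.69 km.
Circle about each station: (x − 32.4)² + (y + 49.9)² = 135.69²; (x + 84.4)² + (y + 42.4)² = 54.45²; (x + 110.6)² + (y − 7.2)² = 22.69².
Subtracting the A equation from the B and C equations removes the quadratic terms:
-233.6 x + 15.0 y = 20828.32
-286.0 x + 114.2 y = 26641.37
Solving the 2×2 system: x ≈ -88.4, y ≈ 11.9 km.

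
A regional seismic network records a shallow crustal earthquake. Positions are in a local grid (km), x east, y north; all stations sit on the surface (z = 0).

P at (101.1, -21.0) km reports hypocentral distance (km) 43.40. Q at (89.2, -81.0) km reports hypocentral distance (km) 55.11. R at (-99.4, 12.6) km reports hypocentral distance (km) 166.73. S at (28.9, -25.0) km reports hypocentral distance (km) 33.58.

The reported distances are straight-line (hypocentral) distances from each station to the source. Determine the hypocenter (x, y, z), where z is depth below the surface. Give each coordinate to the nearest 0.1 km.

(60.4, -34.5, 6.7)

Each station gives a sphere (x−x_i)² + (y−y_i)² + z² = d_i² (stations at z=0).
Subtracting the P sphere from Q and R: z² cancels, leaving linear equations in x and y:
-23.8 x − 120.0 y = 2701.88
-401.0 x + 67.2 y = -26538.42
Solving: x ≈ 60.400, y ≈ -34.495 km (keep extra digits for the depth step; rounded: 60.4, -34.5).
Then from the P sphere: z² = 43.40² − (x − 101.1)² − (y + 21.0)² with x = 60.400, y = -34.495, so z ≈ 6.705 ≈ 6.7 km.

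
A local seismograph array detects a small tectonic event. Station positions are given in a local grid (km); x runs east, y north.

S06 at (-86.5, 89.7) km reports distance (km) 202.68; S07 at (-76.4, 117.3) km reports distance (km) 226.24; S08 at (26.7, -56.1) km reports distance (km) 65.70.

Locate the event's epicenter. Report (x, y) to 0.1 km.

Circle about each station: (x + 86.5)² + (y − 89.7)² = 202.68²; (x + 76.4)² + (y − 117.3)² = 226.24²; (x − 26.7)² + (y + 56.1)² = 65.70².
Subtracting the S06 equation from the S07 and S08 equations removes the quadratic terms:
20.2 x + 55.2 y = -6037.45
226.4 x − 291.6 y = 25094.45
Solving the 2×2 system: x ≈ -20.4, y ≈ -101.9 km.
Check against S06 (with the unrounded x, y): √((x + 86.5)²+(y − 89.7)²) = 202.68 ≈ 202.68 km. ✓

x ≈ -20.4 km, y ≈ -101.9 km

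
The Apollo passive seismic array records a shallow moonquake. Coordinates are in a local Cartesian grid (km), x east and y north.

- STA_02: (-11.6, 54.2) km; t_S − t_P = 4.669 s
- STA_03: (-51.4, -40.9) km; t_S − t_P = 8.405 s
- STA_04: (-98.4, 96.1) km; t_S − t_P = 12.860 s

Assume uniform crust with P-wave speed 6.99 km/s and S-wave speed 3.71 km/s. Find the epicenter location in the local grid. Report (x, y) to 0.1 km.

Distance from S−P lag: d = Δt · v_P v_S / (v_P − v_S) = Δt · (6.99·3.71)/(6.99−3.71) ≈ 7.9064·Δt.
So d_STA_02 = 36.91, d_STA_03 = 66.45, d_STA_04 = 101.68 km.
Circle about each station: (x + 11.6)² + (y − 54.2)² = 36.91²; (x + 51.4)² + (y + 40.9)² = 66.45²; (x + 98.4)² + (y − 96.1)² = 101.68².
Subtracting pairs of circle equations eliminates x²+y² and gives linear equations (the radical axes):
-79.6 x − 190.2 y = -1810.68
-173.6 x + 83.8 y = 6869.10
Solving the 2×2 system: x ≈ -29.1, y ≈ 21.7 km.

x ≈ -29.1 km, y ≈ 21.7 km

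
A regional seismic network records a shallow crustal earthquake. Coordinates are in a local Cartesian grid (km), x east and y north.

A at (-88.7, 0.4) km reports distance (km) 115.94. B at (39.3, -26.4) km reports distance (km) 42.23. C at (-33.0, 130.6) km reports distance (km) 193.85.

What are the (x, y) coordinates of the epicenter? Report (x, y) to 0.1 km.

x ≈ 11.4 km, y ≈ -58.1 km

Circle about each station: (x + 88.7)² + (y − 0.4)² = 115.94²; (x − 39.3)² + (y + 26.4)² = 42.23²; (x + 33.0)² + (y − 130.6)² = 193.85².
Subtracting pairs of circle equations eliminates x²+y² and gives linear equations (the radical axes):
256.0 x − 53.6 y = 6032.31
111.4 x + 260.4 y = -13858.23
Solving the 2×2 system: x ≈ 11.4, y ≈ -58.1 km.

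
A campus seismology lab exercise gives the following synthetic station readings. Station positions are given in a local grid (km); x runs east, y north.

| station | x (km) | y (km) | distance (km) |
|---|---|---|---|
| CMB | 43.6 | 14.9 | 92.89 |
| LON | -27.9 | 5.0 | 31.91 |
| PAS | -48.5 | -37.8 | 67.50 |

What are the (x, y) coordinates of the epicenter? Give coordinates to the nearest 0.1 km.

(-48.1, 29.7)

Circle about each station: (x − 43.6)² + (y − 14.9)² = 92.89²; (x + 27.9)² + (y − 5.0)² = 31.91²; (x + 48.5)² + (y + 37.8)² = 67.50².
Subtracting pairs of circle equations eliminates x²+y² and gives linear equations (the radical axes):
-143.0 x − 19.8 y = 6290.74
-184.2 x − 105.4 y = 5730.42
Solving the 2×2 system: x ≈ -48.1, y ≈ 29.7 km.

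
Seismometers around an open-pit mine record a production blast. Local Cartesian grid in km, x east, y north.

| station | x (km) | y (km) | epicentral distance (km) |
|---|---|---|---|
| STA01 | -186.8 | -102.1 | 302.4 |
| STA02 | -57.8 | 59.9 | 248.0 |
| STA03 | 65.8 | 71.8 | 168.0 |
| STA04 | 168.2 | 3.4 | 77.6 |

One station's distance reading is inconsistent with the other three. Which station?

Solve using three stations at a time. Using STA02, STA03, STA04 (subtract circle equations pairwise → linear system) gives (x, y) ≈ (151.9, -72.4).
Distances from that point to each station vs reported:
  STA01: calculated 340.0 vs reported 302.4 → residual 37.6 km
  STA02: calculated 248.0 vs reported 248.0 → residual 0.0 km
  STA03: calculated 168.0 vs reported 168.0 → residual 0.0 km
  STA04: calculated 77.5 vs reported 77.6 → residual 0.1 km
STA02, STA03, STA04 are mutually consistent (residuals ≈ 0); STA01 is off by 37.6 km.

STA01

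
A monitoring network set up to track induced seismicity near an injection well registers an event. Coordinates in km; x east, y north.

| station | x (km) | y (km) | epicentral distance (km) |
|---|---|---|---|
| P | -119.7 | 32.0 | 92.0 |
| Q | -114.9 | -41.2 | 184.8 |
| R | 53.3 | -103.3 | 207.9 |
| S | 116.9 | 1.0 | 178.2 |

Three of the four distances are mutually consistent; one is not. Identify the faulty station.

Solve using three stations at a time. Using P, R, S (subtract circle equations pairwise → linear system) gives (x, y) ≈ (-42.1, 81.4).
Distances from that point to each station vs reported:
  P: calculated 92.0 vs reported 92.0 → residual 0.0 km
  Q: calculated 142.6 vs reported 184.8 → residual 42.2 km
  R: calculated 207.9 vs reported 207.9 → residual 0.0 km
  S: calculated 178.2 vs reported 178.2 → residual 0.0 km
P, R, S are mutually consistent (residuals ≈ 0); Q is off by 42.2 km.

Q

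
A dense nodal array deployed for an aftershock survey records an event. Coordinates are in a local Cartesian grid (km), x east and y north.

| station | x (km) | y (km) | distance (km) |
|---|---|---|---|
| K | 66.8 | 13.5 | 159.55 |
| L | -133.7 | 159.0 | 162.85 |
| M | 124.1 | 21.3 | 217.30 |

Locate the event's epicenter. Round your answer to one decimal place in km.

x ≈ -92.3 km, y ≈ 1.5 km

Circle about each station: (x − 66.8)² + (y − 13.5)² = 159.55²; (x + 133.7)² + (y − 159.0)² = 162.85²; (x − 124.1)² + (y − 21.3)² = 217.30².
Subtracting the K equation from the L and M equations removes the quadratic terms:
-401.0 x + 291.0 y = 37448.28
114.6 x + 15.6 y = -10553.08
Solving the 2×2 system: x ≈ -92.3, y ≈ 1.5 km.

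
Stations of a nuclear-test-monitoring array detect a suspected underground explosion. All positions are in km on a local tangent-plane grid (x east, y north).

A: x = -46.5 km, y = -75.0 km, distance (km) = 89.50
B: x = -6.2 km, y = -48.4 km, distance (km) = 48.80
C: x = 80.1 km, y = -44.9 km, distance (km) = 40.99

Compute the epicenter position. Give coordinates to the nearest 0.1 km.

Circle about each station: (x + 46.5)² + (y + 75.0)² = 89.50²; (x + 6.2)² + (y + 48.4)² = 48.80²; (x − 80.1)² + (y + 44.9)² = 40.99².
Subtracting the A equation from the B and C equations removes the quadratic terms:
80.6 x + 53.2 y = 222.56
253.2 x + 60.2 y = 6974.84
Solving the 2×2 system: x ≈ 41.5, y ≈ -58.7 km.

41.5 km east, -58.7 km north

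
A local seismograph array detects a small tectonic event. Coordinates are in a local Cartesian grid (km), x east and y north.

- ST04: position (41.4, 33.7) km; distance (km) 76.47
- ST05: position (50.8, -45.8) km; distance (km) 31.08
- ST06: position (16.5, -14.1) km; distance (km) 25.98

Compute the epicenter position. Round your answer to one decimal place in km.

(20.3, -39.8)

Circle about each station: (x − 41.4)² + (y − 33.7)² = 76.47²; (x − 50.8)² + (y + 45.8)² = 31.08²; (x − 16.5)² + (y + 14.1)² = 25.98².
Subtracting the ST04 equation from the ST05 and ST06 equations removes the quadratic terms:
18.8 x − 159.0 y = 6710.32
-49.8 x − 95.6 y = 2794.11
Solving the 2×2 system: x ≈ 20.3, y ≈ -39.8 km.
Check against ST04 (with the unrounded x, y): √((x − 41.4)²+(y − 33.7)²) = 76.47 ≈ 76.47 km. ✓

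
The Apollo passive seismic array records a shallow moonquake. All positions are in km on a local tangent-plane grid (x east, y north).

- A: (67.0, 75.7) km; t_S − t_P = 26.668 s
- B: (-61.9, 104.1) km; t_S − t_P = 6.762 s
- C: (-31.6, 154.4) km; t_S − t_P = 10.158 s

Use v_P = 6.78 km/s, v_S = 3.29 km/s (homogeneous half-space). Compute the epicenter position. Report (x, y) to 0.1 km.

-93.2 km east, 133.9 km north

Distance from S−P lag: d = Δt · v_P v_S / (v_P − v_S) = Δt · (6.78·3.29)/(6.78−3.29) ≈ 6.3915·Δt.
So d_A = 170.45, d_B = 43.22, d_C = 64.92 km.
Circle about each station: (x − 67.0)² + (y − 75.7)² = 170.45²; (x + 61.9)² + (y − 104.1)² = 43.22²; (x + 31.6)² + (y − 154.4)² = 64.92².
Subtracting the A equation from the B and C equations removes the quadratic terms:
-257.8 x + 56.8 y = 31634.16
-197.2 x + 157.4 y = 39457.03
Solving the 2×2 system: x ≈ -93.2, y ≈ 133.9 km.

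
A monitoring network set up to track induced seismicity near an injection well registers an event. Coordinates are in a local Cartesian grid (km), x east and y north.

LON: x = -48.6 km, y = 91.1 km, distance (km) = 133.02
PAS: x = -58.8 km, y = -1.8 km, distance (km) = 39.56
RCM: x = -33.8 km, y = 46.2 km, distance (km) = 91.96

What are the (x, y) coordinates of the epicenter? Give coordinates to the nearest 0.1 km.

Circle about each station: (x + 48.6)² + (y − 91.1)² = 133.02²; (x + 58.8)² + (y + 1.8)² = 39.56²; (x + 33.8)² + (y − 46.2)² = 91.96².
Subtracting pairs of circle equations eliminates x²+y² and gives linear equations (the radical axes):
-20.4 x − 185.8 y = 8928.84
29.6 x − 89.8 y = 1853.39
Solving the 2×2 system: x ≈ -62.4, y ≈ -41.2 km.
Check against LON (with the unrounded x, y): √((x + 48.6)²+(y − 91.1)²) = 133.02 ≈ 133.02 km. ✓

(-62.4, -41.2)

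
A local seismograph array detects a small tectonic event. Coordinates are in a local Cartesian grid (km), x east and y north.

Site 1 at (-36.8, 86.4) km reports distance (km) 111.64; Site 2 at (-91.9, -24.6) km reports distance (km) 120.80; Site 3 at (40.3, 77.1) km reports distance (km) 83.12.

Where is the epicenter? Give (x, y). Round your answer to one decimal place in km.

(27.3, -5.0)

Circle about each station: (x + 36.8)² + (y − 86.4)² = 111.64²; (x + 91.9)² + (y + 24.6)² = 120.80²; (x − 40.3)² + (y − 77.1)² = 83.12².
Subtracting the Site 1 equation from the Site 2 and Site 3 equations removes the quadratic terms:
-110.2 x − 222.0 y = -1897.58
154.2 x − 18.6 y = 4303.86
Solving the 2×2 system: x ≈ 27.3, y ≈ -5.0 km.
Check against Site 1 (with the unrounded x, y): √((x + 36.8)²+(y − 86.4)²) = 111.65 ≈ 111.64 km. ✓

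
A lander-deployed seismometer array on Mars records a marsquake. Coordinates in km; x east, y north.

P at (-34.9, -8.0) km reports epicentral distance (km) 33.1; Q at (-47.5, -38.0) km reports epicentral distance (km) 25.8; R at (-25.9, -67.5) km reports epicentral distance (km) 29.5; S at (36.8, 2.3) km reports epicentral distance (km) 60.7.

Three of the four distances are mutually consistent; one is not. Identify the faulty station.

Solve using three stations at a time. Using P, Q, R (subtract circle equations pairwise → linear system) gives (x, y) ≈ (-21.7, -38.3).
Distances from that point to each station vs reported:
  P: calculated 33.1 vs reported 33.1 → residual 0.0 km
  Q: calculated 25.8 vs reported 25.8 → residual 0.0 km
  R: calculated 29.5 vs reported 29.5 → residual 0.0 km
  S: calculated 71.3 vs reported 60.7 → residual 10.6 km
P, Q, R are mutually consistent (residuals ≈ 0); S is off by 10.6 km.

S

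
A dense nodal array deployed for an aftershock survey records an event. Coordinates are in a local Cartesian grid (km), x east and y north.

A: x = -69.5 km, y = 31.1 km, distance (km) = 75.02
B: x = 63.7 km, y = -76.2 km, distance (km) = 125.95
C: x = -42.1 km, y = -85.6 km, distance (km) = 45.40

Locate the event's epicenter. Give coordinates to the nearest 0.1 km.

Circle about each station: (x + 69.5)² + (y − 31.1)² = 75.02²; (x − 63.7)² + (y + 76.2)² = 125.95²; (x + 42.1)² + (y + 85.6)² = 45.40².
Subtracting pairs of circle equations eliminates x²+y² and gives linear equations (the radical axes):
266.4 x − 214.6 y = -6168.73
54.8 x − 233.4 y = 6869.15
Solving the 2×2 system: x ≈ -57.8, y ≈ -43.0 km.

x ≈ -57.8 km, y ≈ -43.0 km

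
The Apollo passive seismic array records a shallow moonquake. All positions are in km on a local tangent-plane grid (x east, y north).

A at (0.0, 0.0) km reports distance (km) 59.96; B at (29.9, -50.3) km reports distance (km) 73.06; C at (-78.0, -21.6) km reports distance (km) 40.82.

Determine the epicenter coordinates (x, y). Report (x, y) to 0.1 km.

Circle about each station: x² + y² = 59.96²; (x − 29.9)² + (y + 50.3)² = 73.06²; (x + 78.0)² + (y + 21.6)² = 40.82².
Subtracting pairs of circle equations eliminates x²+y² and gives linear equations (the radical axes):
59.8 x − 100.6 y = 1681.54
-156.0 x − 43.2 y = 8479.49
Solving the 2×2 system: x ≈ -42.7, y ≈ -42.1 km.
Check against A (with the unrounded x, y): √(x²+y²) = 59.96 ≈ 59.96 km. ✓

x ≈ -42.7 km, y ≈ -42.1 km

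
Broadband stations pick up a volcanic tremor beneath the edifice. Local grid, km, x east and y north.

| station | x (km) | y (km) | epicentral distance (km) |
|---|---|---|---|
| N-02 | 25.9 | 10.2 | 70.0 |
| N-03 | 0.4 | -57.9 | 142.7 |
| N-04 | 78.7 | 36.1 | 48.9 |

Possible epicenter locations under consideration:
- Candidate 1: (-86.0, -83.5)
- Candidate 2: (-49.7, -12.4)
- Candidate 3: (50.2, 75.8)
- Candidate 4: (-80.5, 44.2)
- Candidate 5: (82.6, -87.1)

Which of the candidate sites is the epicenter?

Candidate 3

For each candidate, compare |candidate − station| to the reported distance:
Candidate 1: residuals N-02 75.9, N-03 52.6, N-04 154.6 → max 154.6 km
Candidate 2: residuals N-02 8.9, N-03 75.0, N-04 88.4 → max 88.4 km
Candidate 3: residuals N-02 0.0, N-03 0.0, N-04 0.0 → max 0.0 km
Candidate 4: residuals N-02 41.7, N-03 12.4, N-04 110.5 → max 110.5 km
Candidate 5: residuals N-02 42.6, N-03 55.5, N-04 74.4 → max 74.4 km
Only Candidate 3 has all residuals ≈ 0.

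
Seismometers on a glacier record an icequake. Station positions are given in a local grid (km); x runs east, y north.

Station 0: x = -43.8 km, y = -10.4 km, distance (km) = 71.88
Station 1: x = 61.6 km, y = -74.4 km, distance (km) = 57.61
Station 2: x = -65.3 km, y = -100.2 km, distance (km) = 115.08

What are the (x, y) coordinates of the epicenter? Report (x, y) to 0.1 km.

Circle about each station: (x + 43.8)² + (y + 10.4)² = 71.88²; (x − 61.6)² + (y + 74.4)² = 57.61²; (x + 65.3)² + (y + 100.2)² = 115.08².
Subtracting the Station 0 equation from the Station 1 and Station 2 equations removes the quadratic terms:
210.8 x − 128.0 y = 9151.14
-43.0 x − 179.6 y = 4200.86
Solving the 2×2 system: x ≈ 25.5, y ≈ -29.5 km.
Check against Station 0 (with the unrounded x, y): √((x + 43.8)²+(y + 10.4)²) = 71.88 ≈ 71.88 km. ✓

(25.5, -29.5)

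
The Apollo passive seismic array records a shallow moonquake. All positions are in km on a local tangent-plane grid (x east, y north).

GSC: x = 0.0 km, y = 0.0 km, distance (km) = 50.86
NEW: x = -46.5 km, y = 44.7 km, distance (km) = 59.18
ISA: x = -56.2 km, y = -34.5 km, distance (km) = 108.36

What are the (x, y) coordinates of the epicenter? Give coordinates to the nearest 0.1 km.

Circle about each station: x² + y² = 50.86²; (x + 46.5)² + (y − 44.7)² = 59.18²; (x + 56.2)² + (y + 34.5)² = 108.36².
Subtracting the GSC equation from the NEW and ISA equations removes the quadratic terms:
-93.0 x + 89.4 y = 3244.81
-112.4 x − 69.0 y = -4806.46
Solving the 2×2 system: x ≈ 12.5, y ≈ 49.3 km.

12.5 km east, 49.3 km north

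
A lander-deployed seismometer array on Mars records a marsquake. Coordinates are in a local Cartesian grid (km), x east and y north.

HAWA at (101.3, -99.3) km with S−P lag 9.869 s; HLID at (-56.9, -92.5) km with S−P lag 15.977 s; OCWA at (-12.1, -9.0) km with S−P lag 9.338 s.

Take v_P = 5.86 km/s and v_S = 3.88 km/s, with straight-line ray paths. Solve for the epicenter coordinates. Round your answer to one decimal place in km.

Distance from S−P lag: d = Δt · v_P v_S / (v_P − v_S) = Δt · (5.86·3.88)/(5.86−3.88) ≈ 11.4832·Δt.
So d_HAWA = 113.33, d_HLID = 183.47, d_OCWA = 107.23 km.
Circle about each station: (x − 101.3)² + (y + 99.3)² = 113.33²; (x + 56.9)² + (y + 92.5)² = 183.47²; (x + 12.1)² + (y + 9.0)² = 107.23².
Subtracting pairs of circle equations eliminates x²+y² and gives linear equations (the radical axes):
-316.4 x + 13.6 y = -29145.87
-226.8 x + 180.6 y = -18549.35
Solving the 2×2 system: x ≈ 92.7, y ≈ 13.7 km.

x ≈ 92.7 km, y ≈ 13.7 km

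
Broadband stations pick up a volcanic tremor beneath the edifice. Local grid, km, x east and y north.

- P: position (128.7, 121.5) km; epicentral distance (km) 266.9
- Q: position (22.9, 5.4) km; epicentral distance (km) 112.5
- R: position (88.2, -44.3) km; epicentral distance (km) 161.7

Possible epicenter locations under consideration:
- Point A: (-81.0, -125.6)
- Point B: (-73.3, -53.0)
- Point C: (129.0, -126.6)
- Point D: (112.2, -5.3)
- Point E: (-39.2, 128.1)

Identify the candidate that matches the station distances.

Point B

For each candidate, compare |candidate − station| to the reported distance:
Point A: residuals P 57.2, Q 54.7, R 26.0 → max 57.2 km
Point B: residuals P 0.0, Q 0.0, R 0.0 → max 0.0 km
Point C: residuals P 18.8, Q 56.9, R 69.8 → max 69.8 km
Point D: residuals P 139.0, Q 22.6, R 115.9 → max 139.0 km
Point E: residuals P 98.9, Q 25.0, R 52.7 → max 98.9 km
Only Point B has all residuals ≈ 0.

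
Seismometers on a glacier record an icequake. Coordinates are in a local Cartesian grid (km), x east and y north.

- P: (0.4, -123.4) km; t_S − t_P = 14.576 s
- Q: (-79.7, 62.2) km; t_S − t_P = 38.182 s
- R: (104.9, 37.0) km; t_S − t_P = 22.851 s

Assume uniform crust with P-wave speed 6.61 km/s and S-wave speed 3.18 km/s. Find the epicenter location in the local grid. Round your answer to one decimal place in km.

Distance from S−P lag: d = Δt · v_P v_S / (v_P − v_S) = Δt · (6.61·3.18)/(6.61−3.18) ≈ 6.1282·Δt.
So d_P = 89.32, d_Q = 233.99, d_R = 140.04 km.
Circle about each station: (x − 0.4)² + (y + 123.4)² = 89.32²; (x + 79.7)² + (y − 62.2)² = 233.99²; (x − 104.9)² + (y − 37.0)² = 140.04².
Subtracting the P equation from the Q and R equations removes the quadratic terms:
-160.2 x + 371.2 y = -51780.05
209.0 x + 320.8 y = -14487.85
Solving the 2×2 system: x ≈ 87.1, y ≈ -101.9 km.

87.1 km east, -101.9 km north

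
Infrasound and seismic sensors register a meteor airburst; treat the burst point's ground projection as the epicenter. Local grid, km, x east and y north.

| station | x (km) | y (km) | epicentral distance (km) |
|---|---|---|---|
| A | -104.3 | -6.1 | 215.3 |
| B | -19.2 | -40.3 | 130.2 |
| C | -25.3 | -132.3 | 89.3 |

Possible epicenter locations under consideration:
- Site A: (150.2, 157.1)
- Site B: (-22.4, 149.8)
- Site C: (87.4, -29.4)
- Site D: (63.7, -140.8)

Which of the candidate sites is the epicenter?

For each candidate, compare |candidate − station| to the reported distance:
Site A: residuals A 87.0, B 129.9, C 249.2 → max 249.2 km
Site B: residuals A 39.2, B 59.9, C 192.8 → max 192.8 km
Site C: residuals A 22.2, B 23.0, C 63.3 → max 63.3 km
Site D: residuals A 0.0, B 0.1, C 0.1 → max 0.1 km
Only Site D has all residuals ≈ 0.

Site D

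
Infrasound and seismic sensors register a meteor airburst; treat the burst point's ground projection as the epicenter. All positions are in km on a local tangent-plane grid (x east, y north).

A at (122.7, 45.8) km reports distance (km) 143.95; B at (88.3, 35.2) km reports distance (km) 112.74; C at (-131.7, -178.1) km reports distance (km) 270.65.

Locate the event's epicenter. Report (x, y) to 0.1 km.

-19.5 km east, 68.2 km north

Circle about each station: (x − 122.7)² + (y − 45.8)² = 143.95²; (x − 88.3)² + (y − 35.2)² = 112.74²; (x + 131.7)² + (y + 178.1)² = 270.65².
Subtracting pairs of circle equations eliminates x²+y² and gives linear equations (the radical axes):
-68.8 x − 21.2 y = -105.71
-508.8 x − 447.8 y = -20618.25
Solving the 2×2 system: x ≈ -19.5, y ≈ 68.2 km.
Check against A (with the unrounded x, y): √((x − 122.7)²+(y − 45.8)²) = 143.92 ≈ 143.95 km. ✓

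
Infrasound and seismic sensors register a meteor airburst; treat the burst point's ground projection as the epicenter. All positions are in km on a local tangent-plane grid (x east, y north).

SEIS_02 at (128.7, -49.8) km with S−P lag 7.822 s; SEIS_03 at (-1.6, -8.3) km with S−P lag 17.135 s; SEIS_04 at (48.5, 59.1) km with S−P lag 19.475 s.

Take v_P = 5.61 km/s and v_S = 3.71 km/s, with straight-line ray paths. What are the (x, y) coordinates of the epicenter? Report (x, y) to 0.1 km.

Distance from S−P lag: d = Δt · v_P v_S / (v_P − v_S) = Δt · (5.61·3.71)/(5.61−3.71) ≈ 10.9543·Δt.
So d_SEIS_02 = 85.68, d_SEIS_03 = 187.70, d_SEIS_04 = 213.33 km.
Circle about each station: (x − 128.7)² + (y + 49.8)² = 85.68²; (x + 1.6)² + (y + 8.3)² = 187.70²; (x − 48.5)² + (y − 59.1)² = 213.33².
Subtracting the SEIS_02 equation from the SEIS_03 and SEIS_04 equations removes the quadratic terms:
-260.6 x + 83.0 y = -46862.51
-160.4 x + 217.8 y = -51367.30
Solving the 2×2 system: x ≈ 136.8, y ≈ -135.1 km.
Check against SEIS_02 (with the unrounded x, y): √((x − 128.7)²+(y + 49.8)²) = 85.69 ≈ 85.68 km. ✓

136.8 km east, -135.1 km north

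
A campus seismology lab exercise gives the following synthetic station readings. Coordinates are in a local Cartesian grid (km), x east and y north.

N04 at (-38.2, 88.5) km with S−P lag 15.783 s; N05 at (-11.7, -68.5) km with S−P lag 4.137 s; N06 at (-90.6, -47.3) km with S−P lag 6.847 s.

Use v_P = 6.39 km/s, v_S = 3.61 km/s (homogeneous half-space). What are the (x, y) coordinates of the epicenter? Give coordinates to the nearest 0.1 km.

Distance from S−P lag: d = Δt · v_P v_S / (v_P − v_S) = Δt · (6.39·3.61)/(6.39−3.61) ≈ 8.2978·Δt.
So d_N04 = 130.96, d_N05 = 34.33, d_N06 = 56.82 km.
Circle about each station: (x + 38.2)² + (y − 88.5)² = 130.96²; (x + 11.7)² + (y + 68.5)² = 34.33²; (x + 90.6)² + (y + 47.3)² = 56.82².
Subtracting pairs of circle equations eliminates x²+y² and gives linear equations (the radical axes):
53.0 x − 314.0 y = 11509.62
-104.8 x − 271.6 y = 15076.17
Solving the 2×2 system: x ≈ -34.0, y ≈ -42.4 km.
Check against N04 (with the unrounded x, y): √((x + 38.2)²+(y − 88.5)²) = 130.96 ≈ 130.96 km. ✓

-34.0 km east, -42.4 km north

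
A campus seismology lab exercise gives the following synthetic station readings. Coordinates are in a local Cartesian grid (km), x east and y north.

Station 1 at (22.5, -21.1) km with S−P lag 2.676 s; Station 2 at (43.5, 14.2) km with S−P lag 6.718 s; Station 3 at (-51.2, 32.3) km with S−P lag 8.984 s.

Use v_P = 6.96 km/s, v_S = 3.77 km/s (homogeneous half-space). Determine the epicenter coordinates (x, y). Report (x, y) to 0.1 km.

0.5 km east, -20.5 km north

Distance from S−P lag: d = Δt · v_P v_S / (v_P − v_S) = Δt · (6.96·3.77)/(6.96−3.77) ≈ 8.2255·Δt.
So d_Station 1 = 22.01, d_Station 2 = 55.26, d_Station 3 = 73.90 km.
Circle about each station: (x − 22.5)² + (y + 21.1)² = 22.01²; (x − 43.5)² + (y − 14.2)² = 55.26²; (x + 51.2)² + (y − 32.3)² = 73.90².
Subtracting the Station 1 equation from the Station 2 and Station 3 equations removes the quadratic terms:
42.0 x + 70.6 y = -1426.80
-147.4 x + 106.8 y = -2263.50
Solving the 2×2 system: x ≈ 0.5, y ≈ -20.5 km.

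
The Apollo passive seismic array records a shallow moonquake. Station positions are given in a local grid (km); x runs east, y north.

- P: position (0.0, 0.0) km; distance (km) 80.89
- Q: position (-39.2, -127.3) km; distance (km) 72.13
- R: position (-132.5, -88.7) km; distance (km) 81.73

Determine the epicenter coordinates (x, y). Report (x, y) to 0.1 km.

-57.0 km east, -57.4 km north

Circle about each station: x² + y² = 80.89²; (x + 39.2)² + (y + 127.3)² = 72.13²; (x + 132.5)² + (y + 88.7)² = 81.73².
Subtracting pairs of circle equations eliminates x²+y² and gives linear equations (the radical axes):
-78.4 x − 254.6 y = 19082.39
-265.0 x − 177.4 y = 25287.34
Solving the 2×2 system: x ≈ -57.0, y ≈ -57.4 km.
Check against P (with the unrounded x, y): √(x²+y²) = 80.89 ≈ 80.89 km. ✓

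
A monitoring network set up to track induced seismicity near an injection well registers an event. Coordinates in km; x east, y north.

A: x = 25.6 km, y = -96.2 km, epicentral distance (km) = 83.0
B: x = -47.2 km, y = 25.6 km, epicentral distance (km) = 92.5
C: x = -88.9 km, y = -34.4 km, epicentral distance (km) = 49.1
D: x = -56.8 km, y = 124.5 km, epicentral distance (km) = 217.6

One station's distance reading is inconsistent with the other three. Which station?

Solve using three stations at a time. Using A, B, C (subtract circle equations pairwise → linear system) gives (x, y) ≈ (-52.0, -66.8).
Distances from that point to each station vs reported:
  A: calculated 83.0 vs reported 83.0 → residual 0.0 km
  B: calculated 92.5 vs reported 92.5 → residual 0.0 km
  C: calculated 49.1 vs reported 49.1 → residual 0.0 km
  D: calculated 191.3 vs reported 217.6 → residual 26.3 km
A, B, C are mutually consistent (residuals ≈ 0); D is off by 26.3 km.

D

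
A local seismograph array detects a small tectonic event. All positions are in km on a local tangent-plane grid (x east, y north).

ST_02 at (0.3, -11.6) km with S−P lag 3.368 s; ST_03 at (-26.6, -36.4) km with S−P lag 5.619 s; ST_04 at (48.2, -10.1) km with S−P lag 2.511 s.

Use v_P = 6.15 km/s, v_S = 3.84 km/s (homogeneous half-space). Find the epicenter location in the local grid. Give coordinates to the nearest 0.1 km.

x ≈ 30.3 km, y ≈ -28.5 km

Distance from S−P lag: d = Δt · v_P v_S / (v_P − v_S) = Δt · (6.15·3.84)/(6.15−3.84) ≈ 10.2234·Δt.
So d_ST_02 = 34.43, d_ST_03 = 57.45, d_ST_04 = 25.67 km.
Circle about each station: (x − 0.3)² + (y + 11.6)² = 34.43²; (x + 26.6)² + (y + 36.4)² = 57.45²; (x − 48.2)² + (y + 10.1)² = 25.67².
Subtracting the ST_02 equation from the ST_03 and ST_04 equations removes the quadratic terms:
-53.8 x − 49.6 y = -217.21
95.8 x + 3.0 y = 2817.08
Solving the 2×2 system: x ≈ 30.3, y ≈ -28.5 km.
Check against ST_02 (with the unrounded x, y): √((x − 0.3)²+(y + 11.6)²) = 34.42 ≈ 34.43 km. ✓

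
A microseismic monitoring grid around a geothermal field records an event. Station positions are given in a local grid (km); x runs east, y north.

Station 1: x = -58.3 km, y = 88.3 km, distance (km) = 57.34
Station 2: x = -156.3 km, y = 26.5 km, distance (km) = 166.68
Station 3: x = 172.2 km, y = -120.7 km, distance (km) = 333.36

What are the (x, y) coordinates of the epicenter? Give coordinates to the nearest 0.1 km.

(-34.8, 140.6)

Circle about each station: (x + 58.3)² + (y − 88.3)² = 57.34²; (x + 156.3)² + (y − 26.5)² = 166.68²; (x − 172.2)² + (y + 120.7)² = 333.36².
Subtracting the Station 1 equation from the Station 2 and Station 3 equations removes the quadratic terms:
-196.0 x − 123.6 y = -10558.19
461.0 x − 418.0 y = -74815.46
Solving the 2×2 system: x ≈ -34.8, y ≈ 140.6 km.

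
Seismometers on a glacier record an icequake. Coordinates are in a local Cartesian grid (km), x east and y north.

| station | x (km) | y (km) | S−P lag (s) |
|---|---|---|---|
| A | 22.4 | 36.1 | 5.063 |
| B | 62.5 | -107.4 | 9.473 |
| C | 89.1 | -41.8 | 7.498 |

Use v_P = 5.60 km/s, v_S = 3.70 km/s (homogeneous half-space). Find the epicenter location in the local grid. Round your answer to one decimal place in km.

10.9 km east, -17.9 km north

Distance from S−P lag: d = Δt · v_P v_S / (v_P − v_S) = Δt · (5.60·3.70)/(5.60−3.70) ≈ 10.9053·Δt.
So d_A = 55.21, d_B = 103.31, d_C = 81.77 km.
Circle about each station: (x − 22.4)² + (y − 36.1)² = 55.21²; (x − 62.5)² + (y + 107.4)² = 103.31²; (x − 89.1)² + (y + 41.8)² = 81.77².
Subtracting the A equation from the B and C equations removes the quadratic terms:
80.2 x − 287.0 y = 6011.23
133.4 x − 155.8 y = 4242.89
Solving the 2×2 system: x ≈ 10.9, y ≈ -17.9 km.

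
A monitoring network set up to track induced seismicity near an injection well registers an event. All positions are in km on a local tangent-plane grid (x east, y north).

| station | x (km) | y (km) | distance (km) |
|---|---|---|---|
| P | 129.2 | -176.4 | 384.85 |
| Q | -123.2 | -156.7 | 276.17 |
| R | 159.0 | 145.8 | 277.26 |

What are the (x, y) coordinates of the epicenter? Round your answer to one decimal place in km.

-117.0 km east, 119.4 km north

Circle about each station: (x − 129.2)² + (y + 176.4)² = 384.85²; (x + 123.2)² + (y + 156.7)² = 276.17²; (x − 159.0)² + (y − 145.8)² = 277.26².
Subtracting pairs of circle equations eliminates x²+y² and gives linear equations (the radical axes):
-504.8 x + 39.4 y = 63763.18
59.6 x + 644.4 y = 69965.45
Solving the 2×2 system: x ≈ -117.0, y ≈ 119.4 km.
Check against P (with the unrounded x, y): √((x − 129.2)²+(y + 176.4)²) = 384.85 ≈ 384.85 km. ✓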